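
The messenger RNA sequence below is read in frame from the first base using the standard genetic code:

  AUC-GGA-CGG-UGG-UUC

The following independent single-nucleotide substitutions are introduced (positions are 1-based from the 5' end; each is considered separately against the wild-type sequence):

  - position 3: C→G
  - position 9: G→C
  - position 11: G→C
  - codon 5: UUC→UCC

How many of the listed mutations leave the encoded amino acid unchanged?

Codon 1: AUC (Ile) → AUG (Met) — missense.
Codon 3: CGG (Arg) → CGC (Arg) — synonymous.
Codon 4: UGG (Trp) → UCG (Ser) — missense.
Codon 5: UUC (Phe) → UCC (Ser) — missense.
Synonymous: 1 of 4.

1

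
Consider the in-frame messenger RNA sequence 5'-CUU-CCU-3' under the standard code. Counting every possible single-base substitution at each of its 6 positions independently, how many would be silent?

6

Codon 1 (CUU, Leu): 3 synonymous substitutions.
Codon 2 (CCU, Pro): 3 synonymous substitutions.
Total: 3 + 3 = 6.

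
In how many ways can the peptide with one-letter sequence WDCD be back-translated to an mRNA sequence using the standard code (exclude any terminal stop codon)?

Trp: 1 codon.
Asp: 2 codons.
Cys: 2 codons.
Asp: 2 codons.
1 × 2 × 2 × 2 = 8.

8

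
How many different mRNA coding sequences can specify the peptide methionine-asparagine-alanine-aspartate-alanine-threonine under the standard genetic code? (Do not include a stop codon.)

256

Met: 1 codon.
Asn: 2 codons.
Ala: 4 codons.
Asp: 2 codons.
Ala: 4 codons.
Thr: 4 codons.
1 × 2 × 4 × 2 × 4 × 4 = 256.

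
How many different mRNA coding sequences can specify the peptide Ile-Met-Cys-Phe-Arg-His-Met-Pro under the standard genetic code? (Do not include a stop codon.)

Ile: 3 codons.
Met: 1 codon.
Cys: 2 codons.
Phe: 2 codons.
Arg: 6 codons.
His: 2 codons.
Met: 1 codon.
Pro: 4 codons.
3 × 1 × 2 × 2 × 6 × 2 × 1 × 4 = 576.

576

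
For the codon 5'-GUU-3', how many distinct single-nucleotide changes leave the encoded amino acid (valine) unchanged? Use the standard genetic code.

Position 1: none → 0 synonymous.
Position 2: none → 0 synonymous.
Position 3: GUC, GUA, GUG → 3 synonymous.
Total: 0 + 0 + 3 = 3.

3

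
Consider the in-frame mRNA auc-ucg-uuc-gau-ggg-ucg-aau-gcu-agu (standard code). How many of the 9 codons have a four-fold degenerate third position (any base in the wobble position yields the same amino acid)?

Codon 1 AUC (Ile): third position 3-fold.
Codon 2 UCG (Ser): third position 4-fold.
Codon 3 UUC (Phe): third position 2-fold.
Codon 4 GAU (Asp): third position 2-fold.
Codon 5 GGG (Gly): third position 4-fold.
Codon 6 UCG (Ser): third position 4-fold.
Codon 7 AAU (Asn): third position 2-fold.
Codon 8 GCU (Ala): third position 4-fold.
Codon 9 AGU (Ser): third position 2-fold.
Four-fold degenerate third positions: 4.

4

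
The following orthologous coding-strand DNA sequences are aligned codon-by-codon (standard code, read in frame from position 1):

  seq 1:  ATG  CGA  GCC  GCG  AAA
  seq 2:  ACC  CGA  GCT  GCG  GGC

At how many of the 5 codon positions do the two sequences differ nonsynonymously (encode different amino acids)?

Codon 1: ATG Met / ACC Thr — nonsynonymous.
Codon 2: CGA Arg / CGA Arg — identical.
Codon 3: GCC Ala / GCT Ala — synonymous.
Codon 4: GCG Ala / GCG Ala — identical.
Codon 5: AAA Lys / GGC Gly — nonsynonymous.
Nonsynonymous differences: 2.

2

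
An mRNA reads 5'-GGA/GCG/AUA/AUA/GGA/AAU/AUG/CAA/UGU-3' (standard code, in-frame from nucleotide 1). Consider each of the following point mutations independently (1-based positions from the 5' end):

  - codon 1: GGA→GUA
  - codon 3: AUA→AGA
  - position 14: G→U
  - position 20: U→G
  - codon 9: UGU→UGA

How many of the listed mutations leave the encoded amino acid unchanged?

0

Codon 1: GGA (Gly) → GUA (Val) — missense.
Codon 3: AUA (Ile) → AGA (Arg) — missense.
Codon 5: GGA (Gly) → GUA (Val) — missense.
Codon 7: AUG (Met) → AGG (Arg) — missense.
Codon 9: UGU (Cys) → UGA (Stop) — nonsense.
Synonymous: 0 of 5.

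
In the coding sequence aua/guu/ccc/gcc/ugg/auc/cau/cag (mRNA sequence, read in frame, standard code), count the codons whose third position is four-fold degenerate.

Codon 1 AUA (Ile): third position 3-fold.
Codon 2 GUU (Val): third position 4-fold.
Codon 3 CCC (Pro): third position 4-fold.
Codon 4 GCC (Ala): third position 4-fold.
Codon 5 UGG (Trp): third position 1-fold.
Codon 6 AUC (Ile): third position 3-fold.
Codon 7 CAU (His): third position 2-fold.
Codon 8 CAG (Gln): third position 2-fold.
Four-fold degenerate third positions: 3.

3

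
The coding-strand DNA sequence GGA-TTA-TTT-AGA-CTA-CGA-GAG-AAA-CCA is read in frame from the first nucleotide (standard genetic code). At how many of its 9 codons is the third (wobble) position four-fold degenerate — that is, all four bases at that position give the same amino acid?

4

Codon 1 GGA (Gly): third position 4-fold.
Codon 2 TTA (Leu): third position 2-fold.
Codon 3 TTT (Phe): third position 2-fold.
Codon 4 AGA (Arg): third position 2-fold.
Codon 5 CTA (Leu): third position 4-fold.
Codon 6 CGA (Arg): third position 4-fold.
Codon 7 GAG (Glu): third position 2-fold.
Codon 8 AAA (Lys): third position 2-fold.
Codon 9 CCA (Pro): third position 4-fold.
Four-fold degenerate third positions: 4.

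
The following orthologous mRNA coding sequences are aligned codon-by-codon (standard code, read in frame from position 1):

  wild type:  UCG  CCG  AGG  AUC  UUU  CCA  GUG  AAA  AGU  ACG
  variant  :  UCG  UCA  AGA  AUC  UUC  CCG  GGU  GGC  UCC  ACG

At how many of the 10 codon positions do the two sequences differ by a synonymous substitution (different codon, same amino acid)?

Codon 1: UCG Ser / UCG Ser — identical.
Codon 2: CCG Pro / UCA Ser — nonsynonymous.
Codon 3: AGG Arg / AGA Arg — synonymous.
Codon 4: AUC Ile / AUC Ile — identical.
Codon 5: UUU Phe / UUC Phe — synonymous.
Codon 6: CCA Pro / CCG Pro — synonymous.
Codon 7: GUG Val / GGU Gly — nonsynonymous.
Codon 8: AAA Lys / GGC Gly — nonsynonymous.
Codon 9: AGU Ser / UCC Ser — synonymous.
Codon 10: ACG Thr / ACG Thr — identical.
Synonymous differences: 4.

4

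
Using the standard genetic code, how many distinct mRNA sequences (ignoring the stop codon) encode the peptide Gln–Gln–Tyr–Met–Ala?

32

Gln: 2 codons.
Gln: 2 codons.
Tyr: 2 codons.
Met: 1 codon.
Ala: 4 codons.
2 × 2 × 2 × 1 × 4 = 32.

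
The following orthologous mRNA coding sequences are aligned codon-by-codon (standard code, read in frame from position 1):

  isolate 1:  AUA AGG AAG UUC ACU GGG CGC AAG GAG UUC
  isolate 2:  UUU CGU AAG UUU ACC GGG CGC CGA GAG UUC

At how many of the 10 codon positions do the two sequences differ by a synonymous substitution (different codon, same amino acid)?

3

Codon 1: AUA Ile / UUU Phe — nonsynonymous.
Codon 2: AGG Arg / CGU Arg — synonymous.
Codon 3: AAG Lys / AAG Lys — identical.
Codon 4: UUC Phe / UUU Phe — synonymous.
Codon 5: ACU Thr / ACC Thr — synonymous.
Codon 6: GGG Gly / GGG Gly — identical.
Codon 7: CGC Arg / CGC Arg — identical.
Codon 8: AAG Lys / CGA Arg — nonsynonymous.
Codon 9: GAG Glu / GAG Glu — identical.
Codon 10: UUC Phe / UUC Phe — identical.
Synonymous differences: 3.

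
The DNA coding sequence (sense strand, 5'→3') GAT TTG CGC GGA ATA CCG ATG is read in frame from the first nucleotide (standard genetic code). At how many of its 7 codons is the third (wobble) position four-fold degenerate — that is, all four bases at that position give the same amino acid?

Codon 1 GAT (Asp): third position 2-fold.
Codon 2 TTG (Leu): third position 2-fold.
Codon 3 CGC (Arg): third position 4-fold.
Codon 4 GGA (Gly): third position 4-fold.
Codon 5 ATA (Ile): third position 3-fold.
Codon 6 CCG (Pro): third position 4-fold.
Codon 7 ATG (Met): third position 1-fold.
Four-fold degenerate third positions: 3.

3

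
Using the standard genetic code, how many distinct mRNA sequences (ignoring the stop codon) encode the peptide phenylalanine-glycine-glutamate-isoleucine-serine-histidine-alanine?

Phe: 2 codons.
Gly: 4 codons.
Glu: 2 codons.
Ile: 3 codons.
Ser: 6 codons.
His: 2 codons.
Ala: 4 codons.
2 × 4 × 2 × 3 × 6 × 2 × 4 = 2304.

2304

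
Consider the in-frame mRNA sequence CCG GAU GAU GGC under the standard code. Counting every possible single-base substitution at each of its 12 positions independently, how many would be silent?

8

Codon 1 (CCG, Pro): 3 synonymous substitutions.
Codon 2 (GAU, Asp): 1 synonymous substitution.
Codon 3 (GAU, Asp): 1 synonymous substitution.
Codon 4 (GGC, Gly): 3 synonymous substitutions.
Total: 3 + 1 + 1 + 3 = 8.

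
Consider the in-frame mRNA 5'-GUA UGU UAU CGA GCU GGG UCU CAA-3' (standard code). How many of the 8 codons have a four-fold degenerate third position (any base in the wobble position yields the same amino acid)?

5

Codon 1 GUA (Val): third position 4-fold.
Codon 2 UGU (Cys): third position 2-fold.
Codon 3 UAU (Tyr): third position 2-fold.
Codon 4 CGA (Arg): third position 4-fold.
Codon 5 GCU (Ala): third position 4-fold.
Codon 6 GGG (Gly): third position 4-fold.
Codon 7 UCU (Ser): third position 4-fold.
Codon 8 CAA (Gln): third position 2-fold.
Four-fold degenerate third positions: 5.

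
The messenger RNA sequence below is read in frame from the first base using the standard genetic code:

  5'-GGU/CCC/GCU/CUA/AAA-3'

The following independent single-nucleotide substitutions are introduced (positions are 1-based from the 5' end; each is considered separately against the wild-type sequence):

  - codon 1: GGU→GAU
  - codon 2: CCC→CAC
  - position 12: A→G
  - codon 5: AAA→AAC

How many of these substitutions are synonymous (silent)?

1

Codon 1: GGU (Gly) → GAU (Asp) — missense.
Codon 2: CCC (Pro) → CAC (His) — missense.
Codon 4: CUA (Leu) → CUG (Leu) — synonymous.
Codon 5: AAA (Lys) → AAC (Asn) — missense.
Synonymous: 1 of 4.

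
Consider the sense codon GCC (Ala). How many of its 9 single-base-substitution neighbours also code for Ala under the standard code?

Position 1: none → 0 synonymous.
Position 2: none → 0 synonymous.
Position 3: GCU, GCA, GCG → 3 synonymous.
Total: 0 + 0 + 3 = 3.

3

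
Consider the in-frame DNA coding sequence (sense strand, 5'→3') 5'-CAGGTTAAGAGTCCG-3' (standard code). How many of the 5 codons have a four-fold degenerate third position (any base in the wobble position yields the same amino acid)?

2

Codon 1 CAG (Gln): third position 2-fold.
Codon 2 GTT (Val): third position 4-fold.
Codon 3 AAG (Lys): third position 2-fold.
Codon 4 AGT (Ser): third position 2-fold.
Codon 5 CCG (Pro): third position 4-fold.
Four-fold degenerate third positions: 2.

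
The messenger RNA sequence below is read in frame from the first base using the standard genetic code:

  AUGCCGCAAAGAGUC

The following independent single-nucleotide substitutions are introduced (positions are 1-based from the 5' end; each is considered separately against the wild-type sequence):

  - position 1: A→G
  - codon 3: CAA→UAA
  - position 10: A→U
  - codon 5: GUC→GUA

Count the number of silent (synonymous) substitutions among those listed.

1

Codon 1: AUG (Met) → GUG (Val) — missense.
Codon 3: CAA (Gln) → UAA (Stop) — nonsense.
Codon 4: AGA (Arg) → UGA (Stop) — nonsense.
Codon 5: GUC (Val) → GUA (Val) — synonymous.
Synonymous: 1 of 4.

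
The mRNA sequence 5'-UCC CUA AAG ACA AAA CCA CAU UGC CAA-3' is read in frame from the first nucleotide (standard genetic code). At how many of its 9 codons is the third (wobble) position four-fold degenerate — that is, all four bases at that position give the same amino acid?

4

Codon 1 UCC (Ser): third position 4-fold.
Codon 2 CUA (Leu): third position 4-fold.
Codon 3 AAG (Lys): third position 2-fold.
Codon 4 ACA (Thr): third position 4-fold.
Codon 5 AAA (Lys): third position 2-fold.
Codon 6 CCA (Pro): third position 4-fold.
Codon 7 CAU (His): third position 2-fold.
Codon 8 UGC (Cys): third position 2-fold.
Codon 9 CAA (Gln): third position 2-fold.
Four-fold degenerate third positions: 4.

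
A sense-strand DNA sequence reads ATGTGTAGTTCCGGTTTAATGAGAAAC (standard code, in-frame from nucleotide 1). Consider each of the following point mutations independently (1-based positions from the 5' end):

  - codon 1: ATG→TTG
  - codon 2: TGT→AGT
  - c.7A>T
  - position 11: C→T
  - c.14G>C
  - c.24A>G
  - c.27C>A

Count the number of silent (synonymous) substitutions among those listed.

Codon 1: ATG (Met) → TTG (Leu) — missense.
Codon 2: TGT (Cys) → AGT (Ser) — missense.
Codon 3: AGT (Ser) → TGT (Cys) — missense.
Codon 4: TCC (Ser) → TTC (Phe) — missense.
Codon 5: GGT (Gly) → GCT (Ala) — missense.
Codon 8: AGA (Arg) → AGG (Arg) — synonymous.
Codon 9: AAC (Asn) → AAA (Lys) — missense.
Synonymous: 1 of 7.

1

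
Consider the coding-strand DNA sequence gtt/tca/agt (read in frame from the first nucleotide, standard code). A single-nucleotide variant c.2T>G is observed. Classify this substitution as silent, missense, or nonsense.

Position 2 falls in codon 1: GTT → Val.
After the substitution the codon is GGT → Gly.
Val ≠ Gly, so this is a missense mutation.

missense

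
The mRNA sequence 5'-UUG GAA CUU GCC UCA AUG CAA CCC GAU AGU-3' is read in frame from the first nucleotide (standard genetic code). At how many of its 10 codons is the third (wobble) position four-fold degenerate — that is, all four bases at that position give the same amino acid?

Codon 1 UUG (Leu): third position 2-fold.
Codon 2 GAA (Glu): third position 2-fold.
Codon 3 CUU (Leu): third position 4-fold.
Codon 4 GCC (Ala): third position 4-fold.
Codon 5 UCA (Ser): third position 4-fold.
Codon 6 AUG (Met): third position 1-fold.
Codon 7 CAA (Gln): third position 2-fold.
Codon 8 CCC (Pro): third position 4-fold.
Codon 9 GAU (Asp): third position 2-fold.
Codon 10 AGU (Ser): third position 2-fold.
Four-fold degenerate third positions: 4.

4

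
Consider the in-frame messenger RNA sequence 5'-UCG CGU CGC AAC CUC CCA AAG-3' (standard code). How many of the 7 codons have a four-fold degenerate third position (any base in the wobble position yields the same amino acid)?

Codon 1 UCG (Ser): third position 4-fold.
Codon 2 CGU (Arg): third position 4-fold.
Codon 3 CGC (Arg): third position 4-fold.
Codon 4 AAC (Asn): third position 2-fold.
Codon 5 CUC (Leu): third position 4-fold.
Codon 6 CCA (Pro): third position 4-fold.
Codon 7 AAG (Lys): third position 2-fold.
Four-fold degenerate third positions: 5.

5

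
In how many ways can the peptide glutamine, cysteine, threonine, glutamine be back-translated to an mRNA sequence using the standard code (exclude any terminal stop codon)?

Gln: 2 codons.
Cys: 2 codons.
Thr: 4 codons.
Gln: 2 codons.
2 × 2 × 4 × 2 = 32.

32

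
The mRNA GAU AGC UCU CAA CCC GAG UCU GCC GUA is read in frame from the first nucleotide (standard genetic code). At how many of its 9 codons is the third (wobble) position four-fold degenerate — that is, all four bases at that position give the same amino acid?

Codon 1 GAU (Asp): third position 2-fold.
Codon 2 AGC (Ser): third position 2-fold.
Codon 3 UCU (Ser): third position 4-fold.
Codon 4 CAA (Gln): third position 2-fold.
Codon 5 CCC (Pro): third position 4-fold.
Codon 6 GAG (Glu): third position 2-fold.
Codon 7 UCU (Ser): third position 4-fold.
Codon 8 GCC (Ala): third position 4-fold.
Codon 9 GUA (Val): third position 4-fold.
Four-fold degenerate third positions: 5.

5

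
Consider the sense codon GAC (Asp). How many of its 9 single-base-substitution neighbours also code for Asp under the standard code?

Position 1: none → 0 synonymous.
Position 2: none → 0 synonymous.
Position 3: GAU → 1 synonymous.
Total: 0 + 0 + 1 = 1.

1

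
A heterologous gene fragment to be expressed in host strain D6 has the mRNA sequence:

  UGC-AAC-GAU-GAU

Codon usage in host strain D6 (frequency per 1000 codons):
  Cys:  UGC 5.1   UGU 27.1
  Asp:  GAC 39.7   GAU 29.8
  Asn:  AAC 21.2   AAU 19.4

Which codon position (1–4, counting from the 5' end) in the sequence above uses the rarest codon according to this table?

1

Codon 1 UGC (Cys): 5.1 per 1000.
Codon 2 AAC (Asn): 21.2 per 1000.
Codon 3 GAU (Asp): 29.8 per 1000.
Codon 4 GAU (Asp): 29.8 per 1000.
Lowest frequency is 5.1 at codon 1.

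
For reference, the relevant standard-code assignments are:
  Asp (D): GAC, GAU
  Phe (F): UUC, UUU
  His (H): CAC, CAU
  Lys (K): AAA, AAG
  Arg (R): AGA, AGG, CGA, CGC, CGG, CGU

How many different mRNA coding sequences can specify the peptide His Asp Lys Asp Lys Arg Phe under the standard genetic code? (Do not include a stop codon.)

His: 2 codons.
Asp: 2 codons.
Lys: 2 codons.
Asp: 2 codons.
Lys: 2 codons.
Arg: 6 codons.
Phe: 2 codons.
2 × 2 × 2 × 2 × 2 × 6 × 2 = 384.

384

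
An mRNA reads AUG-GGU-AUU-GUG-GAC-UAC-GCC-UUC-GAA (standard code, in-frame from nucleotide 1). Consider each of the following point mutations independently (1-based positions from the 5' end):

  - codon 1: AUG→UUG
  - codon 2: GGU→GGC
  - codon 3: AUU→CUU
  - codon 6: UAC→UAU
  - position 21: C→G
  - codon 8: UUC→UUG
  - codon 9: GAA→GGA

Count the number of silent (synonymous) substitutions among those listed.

3

Codon 1: AUG (Met) → UUG (Leu) — missense.
Codon 2: GGU (Gly) → GGC (Gly) — synonymous.
Codon 3: AUU (Ile) → CUU (Leu) — missense.
Codon 6: UAC (Tyr) → UAU (Tyr) — synonymous.
Codon 7: GCC (Ala) → GCG (Ala) — synonymous.
Codon 8: UUC (Phe) → UUG (Leu) — missense.
Codon 9: GAA (Glu) → GGA (Gly) — missense.
Synonymous: 3 of 7.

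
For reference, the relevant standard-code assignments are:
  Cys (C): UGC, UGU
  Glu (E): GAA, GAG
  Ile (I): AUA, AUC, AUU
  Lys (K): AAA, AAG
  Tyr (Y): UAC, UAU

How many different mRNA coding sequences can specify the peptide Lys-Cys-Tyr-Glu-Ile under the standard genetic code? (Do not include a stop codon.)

Lys: 2 codons.
Cys: 2 codons.
Tyr: 2 codons.
Glu: 2 codons.
Ile: 3 codons.
2 × 2 × 2 × 2 × 3 = 48.

48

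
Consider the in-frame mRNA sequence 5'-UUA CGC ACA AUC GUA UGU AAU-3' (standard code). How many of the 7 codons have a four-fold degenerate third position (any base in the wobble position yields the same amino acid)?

3

Codon 1 UUA (Leu): third position 2-fold.
Codon 2 CGC (Arg): third position 4-fold.
Codon 3 ACA (Thr): third position 4-fold.
Codon 4 AUC (Ile): third position 3-fold.
Codon 5 GUA (Val): third position 4-fold.
Codon 6 UGU (Cys): third position 2-fold.
Codon 7 AAU (Asn): third position 2-fold.
Four-fold degenerate third positions: 3.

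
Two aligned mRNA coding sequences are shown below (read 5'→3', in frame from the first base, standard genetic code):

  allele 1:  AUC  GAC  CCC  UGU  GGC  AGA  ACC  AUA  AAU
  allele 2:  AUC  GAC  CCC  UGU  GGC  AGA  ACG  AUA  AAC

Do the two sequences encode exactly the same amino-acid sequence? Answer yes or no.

Codon 1: AUC Ile / AUC Ile — identical.
Codon 2: GAC Asp / GAC Asp — identical.
Codon 3: CCC Pro / CCC Pro — identical.
Codon 4: UGU Cys / UGU Cys — identical.
Codon 5: GGC Gly / GGC Gly — identical.
Codon 6: AGA Arg / AGA Arg — identical.
Codon 7: ACC Thr / ACG Thr — synonymous.
Codon 8: AUA Ile / AUA Ile — identical.
Codon 9: AAU Asn / AAC Asn — synonymous.
Nonsynonymous differences: 0 → same protein.

yes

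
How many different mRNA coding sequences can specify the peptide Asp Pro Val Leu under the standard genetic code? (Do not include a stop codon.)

192

Asp: 2 codons.
Pro: 4 codons.
Val: 4 codons.
Leu: 6 codons.
2 × 4 × 4 × 6 = 192.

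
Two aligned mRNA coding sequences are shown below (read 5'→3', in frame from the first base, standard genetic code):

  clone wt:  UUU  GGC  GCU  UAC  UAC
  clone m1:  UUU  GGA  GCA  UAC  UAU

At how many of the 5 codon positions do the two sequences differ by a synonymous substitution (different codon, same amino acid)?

3

Codon 1: UUU Phe / UUU Phe — identical.
Codon 2: GGC Gly / GGA Gly — synonymous.
Codon 3: GCU Ala / GCA Ala — synonymous.
Codon 4: UAC Tyr / UAC Tyr — identical.
Codon 5: UAC Tyr / UAU Tyr — synonymous.
Synonymous differences: 3.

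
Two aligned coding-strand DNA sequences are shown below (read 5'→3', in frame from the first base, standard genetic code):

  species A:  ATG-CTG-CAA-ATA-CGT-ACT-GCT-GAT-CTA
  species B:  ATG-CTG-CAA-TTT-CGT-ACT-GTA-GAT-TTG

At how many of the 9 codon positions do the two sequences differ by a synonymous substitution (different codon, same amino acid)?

1

Codon 1: ATG Met / ATG Met — identical.
Codon 2: CTG Leu / CTG Leu — identical.
Codon 3: CAA Gln / CAA Gln — identical.
Codon 4: ATA Ile / TTT Phe — nonsynonymous.
Codon 5: CGT Arg / CGT Arg — identical.
Codon 6: ACT Thr / ACT Thr — identical.
Codon 7: GCT Ala / GTA Val — nonsynonymous.
Codon 8: GAT Asp / GAT Asp — identical.
Codon 9: CTA Leu / TTG Leu — synonymous.
Synonymous differences: 1.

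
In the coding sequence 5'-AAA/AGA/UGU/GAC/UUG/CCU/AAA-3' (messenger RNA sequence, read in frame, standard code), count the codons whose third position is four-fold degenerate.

Codon 1 AAA (Lys): third position 2-fold.
Codon 2 AGA (Arg): third position 2-fold.
Codon 3 UGU (Cys): third position 2-fold.
Codon 4 GAC (Asp): third position 2-fold.
Codon 5 UUG (Leu): third position 2-fold.
Codon 6 CCU (Pro): third position 4-fold.
Codon 7 AAA (Lys): third position 2-fold.
Four-fold degenerate third positions: 1.

1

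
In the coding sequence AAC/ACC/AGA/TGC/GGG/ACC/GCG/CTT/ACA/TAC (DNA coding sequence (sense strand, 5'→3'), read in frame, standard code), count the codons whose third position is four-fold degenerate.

Codon 1 AAC (Asn): third position 2-fold.
Codon 2 ACC (Thr): third position 4-fold.
Codon 3 AGA (Arg): third position 2-fold.
Codon 4 TGC (Cys): third position 2-fold.
Codon 5 GGG (Gly): third position 4-fold.
Codon 6 ACC (Thr): third position 4-fold.
Codon 7 GCG (Ala): third position 4-fold.
Codon 8 CTT (Leu): third position 4-fold.
Codon 9 ACA (Thr): third position 4-fold.
Codon 10 TAC (Tyr): third position 2-fold.
Four-fold degenerate third positions: 6.

6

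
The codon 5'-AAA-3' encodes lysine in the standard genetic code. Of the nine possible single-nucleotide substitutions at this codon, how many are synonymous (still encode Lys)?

1

Position 1: none → 0 synonymous.
Position 2: none → 0 synonymous.
Position 3: AAG → 1 synonymous.
Total: 0 + 0 + 1 = 1.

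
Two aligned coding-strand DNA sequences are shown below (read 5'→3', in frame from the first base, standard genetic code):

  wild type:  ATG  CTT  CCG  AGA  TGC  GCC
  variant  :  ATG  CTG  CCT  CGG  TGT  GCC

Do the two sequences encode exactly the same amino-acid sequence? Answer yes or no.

Codon 1: ATG Met / ATG Met — identical.
Codon 2: CTT Leu / CTG Leu — synonymous.
Codon 3: CCG Pro / CCT Pro — synonymous.
Codon 4: AGA Arg / CGG Arg — synonymous.
Codon 5: TGC Cys / TGT Cys — synonymous.
Codon 6: GCC Ala / GCC Ala — identical.
Nonsynonymous differences: 0 → same protein.

yes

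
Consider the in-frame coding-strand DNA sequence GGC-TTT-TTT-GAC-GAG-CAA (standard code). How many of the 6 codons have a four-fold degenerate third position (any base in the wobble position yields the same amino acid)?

Codon 1 GGC (Gly): third position 4-fold.
Codon 2 TTT (Phe): third position 2-fold.
Codon 3 TTT (Phe): third position 2-fold.
Codon 4 GAC (Asp): third position 2-fold.
Codon 5 GAG (Glu): third position 2-fold.
Codon 6 CAA (Gln): third position 2-fold.
Four-fold degenerate third positions: 1.

1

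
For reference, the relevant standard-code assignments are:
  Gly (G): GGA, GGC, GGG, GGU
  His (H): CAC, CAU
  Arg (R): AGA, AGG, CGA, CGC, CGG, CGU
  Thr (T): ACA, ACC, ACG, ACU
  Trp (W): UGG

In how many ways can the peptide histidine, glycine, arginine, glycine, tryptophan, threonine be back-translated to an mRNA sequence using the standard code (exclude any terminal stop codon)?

768

His: 2 codons.
Gly: 4 codons.
Arg: 6 codons.
Gly: 4 codons.
Trp: 1 codon.
Thr: 4 codons.
2 × 4 × 6 × 4 × 1 × 4 = 768.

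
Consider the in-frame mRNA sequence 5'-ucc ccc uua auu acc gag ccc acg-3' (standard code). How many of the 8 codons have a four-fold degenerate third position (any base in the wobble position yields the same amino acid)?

Codon 1 UCC (Ser): third position 4-fold.
Codon 2 CCC (Pro): third position 4-fold.
Codon 3 UUA (Leu): third position 2-fold.
Codon 4 AUU (Ile): third position 3-fold.
Codon 5 ACC (Thr): third position 4-fold.
Codon 6 GAG (Glu): third position 2-fold.
Codon 7 CCC (Pro): third position 4-fold.
Codon 8 ACG (Thr): third position 4-fold.
Four-fold degenerate third positions: 5.

5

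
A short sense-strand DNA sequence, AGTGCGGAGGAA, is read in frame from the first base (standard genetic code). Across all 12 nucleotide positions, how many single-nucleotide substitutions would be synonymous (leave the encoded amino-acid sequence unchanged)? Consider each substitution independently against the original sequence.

6

Codon 1 (AGT, Ser): 1 synonymous substitution.
Codon 2 (GCG, Ala): 3 synonymous substitutions.
Codon 3 (GAG, Glu): 1 synonymous substitution.
Codon 4 (GAA, Glu): 1 synonymous substitution.
Total: 1 + 3 + 1 + 1 = 6.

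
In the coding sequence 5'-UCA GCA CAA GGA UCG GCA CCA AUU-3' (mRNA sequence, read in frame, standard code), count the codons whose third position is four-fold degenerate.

Codon 1 UCA (Ser): third position 4-fold.
Codon 2 GCA (Ala): third position 4-fold.
Codon 3 CAA (Gln): third position 2-fold.
Codon 4 GGA (Gly): third position 4-fold.
Codon 5 UCG (Ser): third position 4-fold.
Codon 6 GCA (Ala): third position 4-fold.
Codon 7 CCA (Pro): third position 4-fold.
Codon 8 AUU (Ile): third position 3-fold.
Four-fold degenerate third positions: 6.

6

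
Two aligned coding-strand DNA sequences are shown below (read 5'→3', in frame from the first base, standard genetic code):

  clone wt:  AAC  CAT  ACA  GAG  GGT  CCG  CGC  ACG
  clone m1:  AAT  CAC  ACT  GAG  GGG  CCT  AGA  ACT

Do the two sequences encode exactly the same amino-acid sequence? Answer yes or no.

yes

Codon 1: AAC Asn / AAT Asn — synonymous.
Codon 2: CAT His / CAC His — synonymous.
Codon 3: ACA Thr / ACT Thr — synonymous.
Codon 4: GAG Glu / GAG Glu — identical.
Codon 5: GGT Gly / GGG Gly — synonymous.
Codon 6: CCG Pro / CCT Pro — synonymous.
Codon 7: CGC Arg / AGA Arg — synonymous.
Codon 8: ACG Thr / ACT Thr — synonymous.
Nonsynonymous differences: 0 → same protein.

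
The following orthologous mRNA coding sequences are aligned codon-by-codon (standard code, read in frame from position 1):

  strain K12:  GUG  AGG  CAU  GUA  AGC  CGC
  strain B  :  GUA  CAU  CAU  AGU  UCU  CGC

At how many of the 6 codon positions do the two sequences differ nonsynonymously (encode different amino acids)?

Codon 1: GUG Val / GUA Val — synonymous.
Codon 2: AGG Arg / CAU His — nonsynonymous.
Codon 3: CAU His / CAU His — identical.
Codon 4: GUA Val / AGU Ser — nonsynonymous.
Codon 5: AGC Ser / UCU Ser — synonymous.
Codon 6: CGC Arg / CGC Arg — identical.
Nonsynonymous differences: 2.

2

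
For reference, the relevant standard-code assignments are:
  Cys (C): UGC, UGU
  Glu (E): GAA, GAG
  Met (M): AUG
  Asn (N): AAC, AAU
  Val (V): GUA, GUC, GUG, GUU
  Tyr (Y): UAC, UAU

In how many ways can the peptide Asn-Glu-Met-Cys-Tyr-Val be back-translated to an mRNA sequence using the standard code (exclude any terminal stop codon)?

64

Asn: 2 codons.
Glu: 2 codons.
Met: 1 codon.
Cys: 2 codons.
Tyr: 2 codons.
Val: 4 codons.
2 × 2 × 1 × 2 × 2 × 4 = 64.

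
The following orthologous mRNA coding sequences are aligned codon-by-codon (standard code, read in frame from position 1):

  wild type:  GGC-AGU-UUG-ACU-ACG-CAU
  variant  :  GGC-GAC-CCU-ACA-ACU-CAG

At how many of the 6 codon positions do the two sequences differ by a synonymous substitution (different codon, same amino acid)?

2

Codon 1: GGC Gly / GGC Gly — identical.
Codon 2: AGU Ser / GAC Asp — nonsynonymous.
Codon 3: UUG Leu / CCU Pro — nonsynonymous.
Codon 4: ACU Thr / ACA Thr — synonymous.
Codon 5: ACG Thr / ACU Thr — synonymous.
Codon 6: CAU His / CAG Gln — nonsynonymous.
Synonymous differences: 2.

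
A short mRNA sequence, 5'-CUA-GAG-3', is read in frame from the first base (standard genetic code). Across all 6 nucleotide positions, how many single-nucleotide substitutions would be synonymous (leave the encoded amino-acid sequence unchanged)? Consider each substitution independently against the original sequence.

Codon 1 (CUA, Leu): 4 synonymous substitutions.
Codon 2 (GAG, Glu): 1 synonymous substitution.
Total: 4 + 1 = 5.

5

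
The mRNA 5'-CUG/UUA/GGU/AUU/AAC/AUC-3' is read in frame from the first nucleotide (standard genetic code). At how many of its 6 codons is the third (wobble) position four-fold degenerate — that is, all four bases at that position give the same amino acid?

Codon 1 CUG (Leu): third position 4-fold.
Codon 2 UUA (Leu): third position 2-fold.
Codon 3 GGU (Gly): third position 4-fold.
Codon 4 AUU (Ile): third position 3-fold.
Codon 5 AAC (Asn): third position 2-fold.
Codon 6 AUC (Ile): third position 3-fold.
Four-fold degenerate third positions: 2.

2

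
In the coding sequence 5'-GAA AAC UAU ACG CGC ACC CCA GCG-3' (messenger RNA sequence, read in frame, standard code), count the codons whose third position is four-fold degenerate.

5

Codon 1 GAA (Glu): third position 2-fold.
Codon 2 AAC (Asn): third position 2-fold.
Codon 3 UAU (Tyr): third position 2-fold.
Codon 4 ACG (Thr): third position 4-fold.
Codon 5 CGC (Arg): third position 4-fold.
Codon 6 ACC (Thr): third position 4-fold.
Codon 7 CCA (Pro): third position 4-fold.
Codon 8 GCG (Ala): third position 4-fold.
Four-fold degenerate third positions: 5.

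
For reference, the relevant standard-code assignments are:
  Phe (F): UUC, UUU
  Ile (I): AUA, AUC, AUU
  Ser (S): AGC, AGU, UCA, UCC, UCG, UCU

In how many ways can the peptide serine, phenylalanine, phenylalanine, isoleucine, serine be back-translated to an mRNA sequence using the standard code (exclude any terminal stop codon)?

432

Ser: 6 codons.
Phe: 2 codons.
Phe: 2 codons.
Ile: 3 codons.
Ser: 6 codons.
6 × 2 × 2 × 3 × 6 = 432.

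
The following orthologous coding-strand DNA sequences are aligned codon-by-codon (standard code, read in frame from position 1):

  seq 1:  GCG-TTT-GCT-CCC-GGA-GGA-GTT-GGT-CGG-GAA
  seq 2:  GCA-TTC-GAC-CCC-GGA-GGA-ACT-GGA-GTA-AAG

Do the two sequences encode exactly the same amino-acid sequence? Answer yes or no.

Codon 1: GCG Ala / GCA Ala — synonymous.
Codon 2: TTT Phe / TTC Phe — synonymous.
Codon 3: GCT Ala / GAC Asp — nonsynonymous.
Codon 4: CCC Pro / CCC Pro — identical.
Codon 5: GGA Gly / GGA Gly — identical.
Codon 6: GGA Gly / GGA Gly — identical.
Codon 7: GTT Val / ACT Thr — nonsynonymous.
Codon 8: GGT Gly / GGA Gly — synonymous.
Codon 9: CGG Arg / GTA Val — nonsynonymous.
Codon 10: GAA Glu / AAG Lys — nonsynonymous.
Nonsynonymous differences: 4 → different protein.

no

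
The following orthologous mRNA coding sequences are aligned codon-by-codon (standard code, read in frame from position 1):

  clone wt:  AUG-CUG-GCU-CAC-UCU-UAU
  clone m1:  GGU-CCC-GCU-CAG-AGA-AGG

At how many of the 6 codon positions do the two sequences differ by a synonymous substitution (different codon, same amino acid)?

0

Codon 1: AUG Met / GGU Gly — nonsynonymous.
Codon 2: CUG Leu / CCC Pro — nonsynonymous.
Codon 3: GCU Ala / GCU Ala — identical.
Codon 4: CAC His / CAG Gln — nonsynonymous.
Codon 5: UCU Ser / AGA Arg — nonsynonymous.
Codon 6: UAU Tyr / AGG Arg — nonsynonymous.
Synonymous differences: 0.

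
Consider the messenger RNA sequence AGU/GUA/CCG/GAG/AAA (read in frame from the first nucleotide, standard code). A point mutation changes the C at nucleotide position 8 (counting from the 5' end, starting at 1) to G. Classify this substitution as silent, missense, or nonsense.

Position 8 falls in codon 3: CCG → Pro.
After the substitution the codon is CGG → Arg.
Pro ≠ Arg, so this is a missense mutation.

missense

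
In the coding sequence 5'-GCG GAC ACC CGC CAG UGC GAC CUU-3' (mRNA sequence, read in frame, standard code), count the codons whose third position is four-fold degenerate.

Codon 1 GCG (Ala): third position 4-fold.
Codon 2 GAC (Asp): third position 2-fold.
Codon 3 ACC (Thr): third position 4-fold.
Codon 4 CGC (Arg): third position 4-fold.
Codon 5 CAG (Gln): third position 2-fold.
Codon 6 UGC (Cys): third position 2-fold.
Codon 7 GAC (Asp): third position 2-fold.
Codon 8 CUU (Leu): third position 4-fold.
Four-fold degenerate third positions: 4.

4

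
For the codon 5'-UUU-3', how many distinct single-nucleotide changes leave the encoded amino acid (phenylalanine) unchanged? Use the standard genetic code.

1

Position 1: none → 0 synonymous.
Position 2: none → 0 synonymous.
Position 3: UUC → 1 synonymous.
Total: 0 + 0 + 1 = 1.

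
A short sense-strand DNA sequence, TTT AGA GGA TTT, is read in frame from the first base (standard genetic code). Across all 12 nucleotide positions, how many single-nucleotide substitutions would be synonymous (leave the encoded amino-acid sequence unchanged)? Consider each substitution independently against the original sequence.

Codon 1 (TTT, Phe): 1 synonymous substitution.
Codon 2 (AGA, Arg): 2 synonymous substitutions.
Codon 3 (GGA, Gly): 3 synonymous substitutions.
Codon 4 (TTT, Phe): 1 synonymous substitution.
Total: 1 + 2 + 3 + 1 = 7.

7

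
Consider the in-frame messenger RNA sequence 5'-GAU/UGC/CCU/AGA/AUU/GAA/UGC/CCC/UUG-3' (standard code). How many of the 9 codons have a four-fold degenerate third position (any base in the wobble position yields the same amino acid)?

Codon 1 GAU (Asp): third position 2-fold.
Codon 2 UGC (Cys): third position 2-fold.
Codon 3 CCU (Pro): third position 4-fold.
Codon 4 AGA (Arg): third position 2-fold.
Codon 5 AUU (Ile): third position 3-fold.
Codon 6 GAA (Glu): third position 2-fold.
Codon 7 UGC (Cys): third position 2-fold.
Codon 8 CCC (Pro): third position 4-fold.
Codon 9 UUG (Leu): third position 2-fold.
Four-fold degenerate third positions: 2.

2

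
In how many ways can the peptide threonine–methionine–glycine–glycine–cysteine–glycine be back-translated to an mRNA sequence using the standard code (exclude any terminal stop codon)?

512

Thr: 4 codons.
Met: 1 codon.
Gly: 4 codons.
Gly: 4 codons.
Cys: 2 codons.
Gly: 4 codons.
4 × 1 × 4 × 4 × 2 × 4 = 512.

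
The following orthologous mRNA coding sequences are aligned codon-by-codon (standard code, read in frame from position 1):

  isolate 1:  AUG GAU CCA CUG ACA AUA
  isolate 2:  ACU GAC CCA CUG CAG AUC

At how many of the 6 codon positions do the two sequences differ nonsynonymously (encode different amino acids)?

Codon 1: AUG Met / ACU Thr — nonsynonymous.
Codon 2: GAU Asp / GAC Asp — synonymous.
Codon 3: CCA Pro / CCA Pro — identical.
Codon 4: CUG Leu / CUG Leu — identical.
Codon 5: ACA Thr / CAG Gln — nonsynonymous.
Codon 6: AUA Ile / AUC Ile — synonymous.
Nonsynonymous differences: 2.

2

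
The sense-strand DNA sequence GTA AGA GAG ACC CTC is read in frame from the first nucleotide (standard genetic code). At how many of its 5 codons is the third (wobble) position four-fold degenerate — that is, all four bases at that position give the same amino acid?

3

Codon 1 GTA (Val): third position 4-fold.
Codon 2 AGA (Arg): third position 2-fold.
Codon 3 GAG (Glu): third position 2-fold.
Codon 4 ACC (Thr): third position 4-fold.
Codon 5 CTC (Leu): third position 4-fold.
Four-fold degenerate third positions: 3.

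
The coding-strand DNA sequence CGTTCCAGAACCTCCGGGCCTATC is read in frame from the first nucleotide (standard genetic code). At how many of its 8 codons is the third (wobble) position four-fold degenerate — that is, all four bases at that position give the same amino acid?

Codon 1 CGT (Arg): third position 4-fold.
Codon 2 TCC (Ser): third position 4-fold.
Codon 3 AGA (Arg): third position 2-fold.
Codon 4 ACC (Thr): third position 4-fold.
Codon 5 TCC (Ser): third position 4-fold.
Codon 6 GGG (Gly): third position 4-fold.
Codon 7 CCT (Pro): third position 4-fold.
Codon 8 ATC (Ile): third position 3-fold.
Four-fold degenerate third positions: 6.

6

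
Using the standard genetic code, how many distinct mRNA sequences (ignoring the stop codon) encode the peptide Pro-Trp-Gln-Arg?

Pro: 4 codons.
Trp: 1 codon.
Gln: 2 codons.
Arg: 6 codons.
4 × 1 × 2 × 6 = 48.

48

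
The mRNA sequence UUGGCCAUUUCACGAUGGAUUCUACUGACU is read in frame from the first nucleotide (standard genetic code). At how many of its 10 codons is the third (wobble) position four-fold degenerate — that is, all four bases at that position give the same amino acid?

Codon 1 UUG (Leu): third position 2-fold.
Codon 2 GCC (Ala): third position 4-fold.
Codon 3 AUU (Ile): third position 3-fold.
Codon 4 UCA (Ser): third position 4-fold.
Codon 5 CGA (Arg): third position 4-fold.
Codon 6 UGG (Trp): third position 1-fold.
Codon 7 AUU (Ile): third position 3-fold.
Codon 8 CUA (Leu): third position 4-fold.
Codon 9 CUG (Leu): third position 4-fold.
Codon 10 ACU (Thr): third position 4-fold.
Four-fold degenerate third positions: 6.

6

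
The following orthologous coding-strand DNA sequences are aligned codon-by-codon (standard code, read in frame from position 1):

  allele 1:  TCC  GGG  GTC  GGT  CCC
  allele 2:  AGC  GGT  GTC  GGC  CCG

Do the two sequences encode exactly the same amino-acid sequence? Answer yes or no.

yes

Codon 1: TCC Ser / AGC Ser — synonymous.
Codon 2: GGG Gly / GGT Gly — synonymous.
Codon 3: GTC Val / GTC Val — identical.
Codon 4: GGT Gly / GGC Gly — synonymous.
Codon 5: CCC Pro / CCG Pro — synonymous.
Nonsynonymous differences: 0 → same protein.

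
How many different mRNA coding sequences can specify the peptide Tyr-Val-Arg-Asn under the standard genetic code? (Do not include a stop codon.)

96

Tyr: 2 codons.
Val: 4 codons.
Arg: 6 codons.
Asn: 2 codons.
2 × 4 × 6 × 2 = 96.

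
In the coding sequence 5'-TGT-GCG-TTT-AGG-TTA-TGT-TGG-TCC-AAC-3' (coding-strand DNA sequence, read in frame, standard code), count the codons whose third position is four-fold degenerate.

2

Codon 1 TGT (Cys): third position 2-fold.
Codon 2 GCG (Ala): third position 4-fold.
Codon 3 TTT (Phe): third position 2-fold.
Codon 4 AGG (Arg): third position 2-fold.
Codon 5 TTA (Leu): third position 2-fold.
Codon 6 TGT (Cys): third position 2-fold.
Codon 7 TGG (Trp): third position 1-fold.
Codon 8 TCC (Ser): third position 4-fold.
Codon 9 AAC (Asn): third position 2-fold.
Four-fold degenerate third positions: 2.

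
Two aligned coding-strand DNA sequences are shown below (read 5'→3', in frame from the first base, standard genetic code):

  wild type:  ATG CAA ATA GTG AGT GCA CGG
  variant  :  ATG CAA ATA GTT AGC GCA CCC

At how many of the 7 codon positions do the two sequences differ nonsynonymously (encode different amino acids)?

Codon 1: ATG Met / ATG Met — identical.
Codon 2: CAA Gln / CAA Gln — identical.
Codon 3: ATA Ile / ATA Ile — identical.
Codon 4: GTG Val / GTT Val — synonymous.
Codon 5: AGT Ser / AGC Ser — synonymous.
Codon 6: GCA Ala / GCA Ala — identical.
Codon 7: CGG Arg / CCC Pro — nonsynonymous.
Nonsynonymous differences: 1.

1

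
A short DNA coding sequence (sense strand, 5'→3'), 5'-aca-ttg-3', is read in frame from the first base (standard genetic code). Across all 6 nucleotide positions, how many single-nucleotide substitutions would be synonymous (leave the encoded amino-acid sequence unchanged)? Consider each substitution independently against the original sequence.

5

Codon 1 (ACA, Thr): 3 synonymous substitutions.
Codon 2 (TTG, Leu): 2 synonymous substitutions.
Total: 3 + 2 = 5.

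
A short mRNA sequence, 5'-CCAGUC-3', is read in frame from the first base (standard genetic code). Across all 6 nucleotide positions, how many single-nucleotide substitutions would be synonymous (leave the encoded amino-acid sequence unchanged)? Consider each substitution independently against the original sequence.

Codon 1 (CCA, Pro): 3 synonymous substitutions.
Codon 2 (GUC, Val): 3 synonymous substitutions.
Total: 3 + 3 = 6.

6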